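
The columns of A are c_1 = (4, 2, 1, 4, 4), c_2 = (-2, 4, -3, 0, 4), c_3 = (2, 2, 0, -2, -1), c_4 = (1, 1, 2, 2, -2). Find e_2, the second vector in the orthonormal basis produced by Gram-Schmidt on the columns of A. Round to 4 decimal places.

e_2 = (-0.4610, 0.5427, -0.5019, -0.1517, 0.4669)

e_1 = c_1/‖c_1‖ = (4, 2, 1, 4, 4)/7.2801 = (0.5494, 0.2747, 0.1374, 0.5494, 0.5494).
r_{12} = e_1·c_2 = 1.7857.
u_2 = c_2 − 1.7857·e_1 = (-2.9811, 3.5094, -3.2453, -0.9811, 3.0189).
‖u_2‖ = 6.4662, so e_2 = (-0.4610, 0.5427, -0.5019, -0.1517, 0.4669).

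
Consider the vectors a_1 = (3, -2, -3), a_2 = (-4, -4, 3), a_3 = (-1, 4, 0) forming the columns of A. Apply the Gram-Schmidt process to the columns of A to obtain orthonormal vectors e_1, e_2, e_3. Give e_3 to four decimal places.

e_3 = (-0.6648, 0.1108, -0.7387)

a_1 = (3, -2, -3); ‖a_1‖ = 4.6904, so e_1 = (0.6396, -0.4264, -0.6396).
e_1·a_2 = 0.6396·(-4) + (-0.4264)·(-4) + (-0.6396)·3 = -2.7716.
u_2 = a_2 + 2.7716·e_1 = (-2.2273, -5.1818, 1.2273).
‖u_2‖ = 5.7722, so e_2 = (-0.3859, -0.8977, 0.2126).
e_1·a_3 = 0.6396·(-1) + (-0.4264)·4 + (-0.6396)·0 = -2.3452; e_2·a_3 = (-0.3859)·(-1) + (-0.8977)·4 + 0.2126·0 = -3.2050.
u_3 = a_3 + 2.3452·e_1 + 3.2050·e_2 = (-0.7367, 0.1228, -0.8186).
‖u_3‖ = 1.1081, so e_3 = (-0.6648, 0.1108, -0.7387).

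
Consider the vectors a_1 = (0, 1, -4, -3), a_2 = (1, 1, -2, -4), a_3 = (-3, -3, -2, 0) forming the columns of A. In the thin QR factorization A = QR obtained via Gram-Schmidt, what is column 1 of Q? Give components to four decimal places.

q_1 = a_1/‖a_1‖ = (0, 1, -4, -3)/5.0990 = (0.0000, 0.1961, -0.7845, -0.5883).

q_1 = (0.0000, 0.1961, -0.7845, -0.5883)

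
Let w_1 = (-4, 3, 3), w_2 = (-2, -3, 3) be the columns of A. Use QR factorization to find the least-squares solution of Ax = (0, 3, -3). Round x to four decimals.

x = (0.2105, -0.8947)

e_1 = w_1/‖w_1‖ = (-4, 3, 3)/5.8310 = (-0.6860, 0.5145, 0.5145).
r_{12} = e_1·w_2 = 1.3720.
u_2 = w_2 − 1.3720·e_1 = (-1.0588, -3.7059, 2.2941).
‖u_2‖ = 4.4853, so e_2 = (-0.2361, -0.8262, 0.5115).
Qᵀb = (0.0000, -4.0131).
Back-substitute: x_2 = -4.0131/4.4853 = -0.8947.
x_1 = (0.0000 − 1.3720·(-0.8947))/5.8310 = 0.2105.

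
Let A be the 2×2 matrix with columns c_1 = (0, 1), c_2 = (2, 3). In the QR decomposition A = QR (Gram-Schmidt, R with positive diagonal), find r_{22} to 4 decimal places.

c_1 = (0, 1); ‖c_1‖ = 1.0000, so q_1 = (0.0000, 1.0000).
q_1·c_2 = 0.0000·2 + 1.0000·3 = 3.0000.
u_2 = c_2 − 3.0000·q_1 = (2.0000, 0.0000).
r_{22} = ‖u_2‖ = 2.0000.

r_{22} = 2.0000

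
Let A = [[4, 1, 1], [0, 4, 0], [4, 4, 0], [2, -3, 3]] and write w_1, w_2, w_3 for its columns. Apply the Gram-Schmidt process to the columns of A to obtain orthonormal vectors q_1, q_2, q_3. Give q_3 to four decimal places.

w_1 = (4, 0, 4, 2); ‖w_1‖ = 6.0000, so q_1 = (0.6667, 0.0000, 0.6667, 0.3333).
q_1·w_2 = 0.6667·1 + 0.0000·4 + 0.6667·4 + 0.3333·(-3) = 2.3333.
u_2 = w_2 − 2.3333·q_1 = (-0.5556, 4.0000, 2.4444, -3.7778).
‖u_2‖ = 6.0461, so q_2 = (-0.0919, 0.6616, 0.4043, -0.6248).
q_1·w_3 = 0.6667·1 + 0.0000·0 + 0.6667·0 + 0.3333·3 = 1.6667; q_2·w_3 = (-0.0919)·1 + 0.6616·0 + 0.4043·0 + (-0.6248)·3 = -1.9664.
u_3 = w_3 − 1.6667·q_1 + 1.9664·q_2 = (-0.2918, 1.3009, -0.3161, 1.2158).
‖u_3‖ = 1.8318, so q_3 = (-0.1593, 0.7102, -0.1726, 0.6637).

q_3 = (-0.1593, 0.7102, -0.1726, 0.6637)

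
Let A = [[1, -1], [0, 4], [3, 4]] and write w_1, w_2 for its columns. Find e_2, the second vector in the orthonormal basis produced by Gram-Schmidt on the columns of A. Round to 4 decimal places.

e_2 = (-0.4594, 0.8750, 0.1531)

e_1 = w_1/‖w_1‖ = (1, 0, 3)/3.1623 = (0.3162, 0.0000, 0.9487).
r_{12} = e_1·w_2 = 3.4785.
u_2 = w_2 − 3.4785·e_1 = (-2.1000, 4.0000, 0.7000).
‖u_2‖ = 4.5717, so e_2 = (-0.4594, 0.8750, 0.1531).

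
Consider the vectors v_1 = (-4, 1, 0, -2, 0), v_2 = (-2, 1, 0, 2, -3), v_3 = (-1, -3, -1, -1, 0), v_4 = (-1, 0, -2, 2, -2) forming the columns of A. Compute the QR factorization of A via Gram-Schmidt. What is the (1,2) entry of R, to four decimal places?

r_{12} = 1.0911

v_1 = (-4, 1, 0, -2, 0); ‖v_1‖ = 4.5826, so q_1 = (-0.8729, 0.2182, 0.0000, -0.4364, 0.0000).
r_{12} = q_1·v_2 = 1.0911.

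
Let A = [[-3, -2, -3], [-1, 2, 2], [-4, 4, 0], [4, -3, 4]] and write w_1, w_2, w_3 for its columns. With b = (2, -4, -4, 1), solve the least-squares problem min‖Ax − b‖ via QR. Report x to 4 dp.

x = (0.5096, -0.6167, -0.7915)

w_1 = (-3, -1, -4, 4); ‖w_1‖ = 6.4807, so e_1 = (-0.4629, -0.1543, -0.6172, 0.6172).
e_1·w_2 = (-0.4629)·(-2) + (-0.1543)·2 + (-0.6172)·4 + 0.6172·(-3) = -3.7033.
u_2 = w_2 + 3.7033·e_1 = (-3.7143, 1.4286, 1.7143, -0.7143).
‖u_2‖ = 4.3916, so e_2 = (-0.8458, 0.3253, 0.3904, -0.1627).
e_1·w_3 = (-0.4629)·(-3) + (-0.1543)·2 + (-0.6172)·0 + 0.6172·4 = 3.5490; e_2·w_3 = (-0.8458)·(-3) + 0.3253·2 + 0.3904·0 + (-0.1627)·4 = 2.5373.
u_3 = w_3 − 3.5490·e_1 − 2.5373·e_2 = (0.7889, 1.7222, 1.2000, 2.2222).
‖u_3‖ = 3.1570, so e_3 = (0.2499, 0.5455, 0.3801, 0.7039).
Qᵀb = (2.7775, -4.7169, -2.4989).
Back-substitute: x_3 = -2.4989/3.1570 = -0.7915.
x_2 = (-4.7169 − 2.5373·(-0.7915))/4.3916 = -0.6167.
x_1 = (2.7775 + 3.7033·(-0.6167) − 3.5490·(-0.7915))/6.4807 = 0.5096.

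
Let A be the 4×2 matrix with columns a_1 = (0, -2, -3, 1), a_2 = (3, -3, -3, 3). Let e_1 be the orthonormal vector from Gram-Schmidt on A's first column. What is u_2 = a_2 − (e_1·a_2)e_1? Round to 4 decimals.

u_2 = (3.0000, -0.4286, 0.8571, 1.7143)

a_1 = (0, -2, -3, 1); ‖a_1‖ = 3.7417, so e_1 = (0.0000, -0.5345, -0.8018, 0.2673).
e_1·a_2 = 0.0000·3 + (-0.5345)·(-3) + (-0.8018)·(-3) + 0.2673·3 = 4.8107.
u_2 = a_2 − 4.8107·e_1 = (3.0000, -0.4286, 0.8571, 1.7143).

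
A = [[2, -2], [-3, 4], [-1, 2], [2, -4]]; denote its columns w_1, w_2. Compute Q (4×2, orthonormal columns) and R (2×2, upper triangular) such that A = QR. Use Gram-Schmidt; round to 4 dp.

Q = [[0.4714, 0.5685], [-0.7071, -0.2132], [-0.2357, 0.3553], [0.4714, -0.7107]], R = [[4.2426, -6.1283], [0.0000, 1.5635]]

q_1 = w_1/‖w_1‖ = (2, -3, -1, 2)/4.2426 = (0.4714, -0.7071, -0.2357, 0.4714).
r_{12} = q_1·w_2 = -6.1283.
u_2 = w_2 + 6.1283·q_1 = (0.8889, -0.3333, 0.5556, -1.1111).
‖u_2‖ = 1.5635, so q_2 = (0.5685, -0.2132, 0.3553, -0.7107).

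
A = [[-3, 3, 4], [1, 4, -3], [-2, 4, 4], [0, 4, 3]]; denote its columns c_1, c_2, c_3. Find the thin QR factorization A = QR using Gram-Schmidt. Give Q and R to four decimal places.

Q = [[-0.8018, 0.0320, -0.2865], [0.2673, 0.7353, -0.6224], [-0.5345, 0.3197, 0.1186], [0.0000, 0.5968, 0.7187]], R = [[3.7417, -3.4744, -6.1470], [0.0000, 6.7029, 0.9910], [0.0000, 0.0000, 3.3514]]

c_1 = (-3, 1, -2, 0); ‖c_1‖ = 3.7417, so e_1 = (-0.8018, 0.2673, -0.5345, 0.0000).
e_1·c_2 = (-0.8018)·3 + 0.2673·4 + (-0.5345)·4 + 0.0000·4 = -3.4744.
u_2 = c_2 + 3.4744·e_1 = (0.2143, 4.9286, 2.1429, 4.0000).
‖u_2‖ = 6.7029, so e_2 = (0.0320, 0.7353, 0.3197, 0.5968).
e_1·c_3 = (-0.8018)·4 + 0.2673·(-3) + (-0.5345)·4 + 0.0000·3 = -6.1470; e_2·c_3 = 0.0320·4 + 0.7353·(-3) + 0.3197·4 + 0.5968·3 = 0.9910.
u_3 = c_3 + 6.1470·e_1 − 0.9910·e_2 = (-0.9603, -2.0859, 0.3975, 2.4086).
‖u_3‖ = 3.3514, so e_3 = (-0.2865, -0.6224, 0.1186, 0.7187).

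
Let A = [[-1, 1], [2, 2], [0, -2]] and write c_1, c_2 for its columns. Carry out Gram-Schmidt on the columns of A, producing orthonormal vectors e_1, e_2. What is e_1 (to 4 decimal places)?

e_1 = (-0.4472, 0.8944, 0.0000)

e_1 = c_1/‖c_1‖ = (-1, 2, 0)/2.2361 = (-0.4472, 0.8944, 0.0000).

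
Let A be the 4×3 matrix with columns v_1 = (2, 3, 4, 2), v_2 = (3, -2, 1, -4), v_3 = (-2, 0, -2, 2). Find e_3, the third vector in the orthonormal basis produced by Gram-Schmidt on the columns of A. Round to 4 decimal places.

v_1 = (2, 3, 4, 2); ‖v_1‖ = 5.7446, so e_1 = (0.3482, 0.5222, 0.6963, 0.3482).
e_1·v_2 = 0.3482·3 + 0.5222·(-2) + 0.6963·1 + 0.3482·(-4) = -0.6963.
u_2 = v_2 + 0.6963·e_1 = (3.2424, -1.6364, 1.4848, -3.7576).
‖u_2‖ = 5.4328, so e_2 = (0.5968, -0.3012, 0.2733, -0.6916).
e_1·v_3 = 0.3482·(-2) + 0.5222·0 + 0.6963·(-2) + 0.3482·2 = -1.3926; e_2·v_3 = 0.5968·(-2) + (-0.3012)·0 + 0.2733·(-2) + (-0.6916)·2 = -3.1236.
u_3 = v_3 + 1.3926·e_1 + 3.1236·e_2 = (0.3491, -0.2136, -0.1766, 0.3244).
‖u_3‖ = 0.5513, so e_3 = (0.6332, -0.3874, -0.3203, 0.5885).

e_3 = (0.6332, -0.3874, -0.3203, 0.5885)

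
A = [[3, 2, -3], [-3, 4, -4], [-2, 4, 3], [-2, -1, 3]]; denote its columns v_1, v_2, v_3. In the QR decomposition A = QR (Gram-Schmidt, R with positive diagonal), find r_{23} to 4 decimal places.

v_1 = (3, -3, -2, -2); ‖v_1‖ = 5.0990, so q_1 = (0.5883, -0.5883, -0.3922, -0.3922).
q_1·v_2 = 0.5883·2 + (-0.5883)·4 + (-0.3922)·4 + (-0.3922)·(-1) = -2.3534.
u_2 = v_2 + 2.3534·q_1 = (3.3846, 2.6154, 3.0769, -1.9231).
‖u_2‖ = 5.6091, so q_2 = (0.6034, 0.4663, 0.5486, -0.3429).
r_{23} = q_2·v_3 = -3.0582.

r_{23} = -3.0582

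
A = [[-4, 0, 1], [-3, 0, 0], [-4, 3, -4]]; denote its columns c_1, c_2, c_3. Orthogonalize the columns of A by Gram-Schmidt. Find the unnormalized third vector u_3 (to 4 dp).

u_3 = (0.3600, -0.4800, 0.0000)

c_1 = (-4, -3, -4); ‖c_1‖ = 6.4031, so q_1 = (-0.6247, -0.4685, -0.6247).
q_1·c_2 = (-0.6247)·0 + (-0.4685)·0 + (-0.6247)·3 = -1.8741.
u_2 = c_2 + 1.8741·q_1 = (-1.1707, -0.8780, 1.8293).
‖u_2‖ = 2.3426, so q_2 = (-0.4998, -0.3748, 0.7809).
q_1·c_3 = (-0.6247)·1 + (-0.4685)·0 + (-0.6247)·(-4) = 1.8741; q_2·c_3 = (-0.4998)·1 + (-0.3748)·0 + 0.7809·(-4) = -3.6232.
u_3 = c_3 − 1.8741·q_1 + 3.6232·q_2 = (0.3600, -0.4800, 0.0000).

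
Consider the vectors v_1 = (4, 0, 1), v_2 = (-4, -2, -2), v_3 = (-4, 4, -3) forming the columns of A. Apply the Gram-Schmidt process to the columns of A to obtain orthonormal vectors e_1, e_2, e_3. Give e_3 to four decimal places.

e_3 = (0.2182, 0.4364, -0.8729)

v_1 = (4, 0, 1); ‖v_1‖ = 4.1231, so e_1 = (0.9701, 0.0000, 0.2425).
e_1·v_2 = 0.9701·(-4) + 0.0000·(-2) + 0.2425·(-2) = -4.3656.
u_2 = v_2 + 4.3656·e_1 = (0.2353, -2.0000, -0.9412).
‖u_2‖ = 2.2229, so e_2 = (0.1059, -0.8997, -0.4234).
e_1·v_3 = 0.9701·(-4) + 0.0000·4 + 0.2425·(-3) = -4.6082; e_2·v_3 = 0.1059·(-4) + (-0.8997)·4 + (-0.4234)·(-3) = -2.7521.
u_3 = v_3 + 4.6082·e_1 + 2.7521·e_2 = (0.7619, 1.5238, -3.0476).
‖u_3‖ = 3.4915, so e_3 = (0.2182, 0.4364, -0.8729).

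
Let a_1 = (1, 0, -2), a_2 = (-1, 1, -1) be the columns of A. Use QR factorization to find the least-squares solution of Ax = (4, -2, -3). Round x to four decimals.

x = (2.3571, -1.7857)

e_1 = a_1/‖a_1‖ = (1, 0, -2)/2.2361 = (0.4472, 0.0000, -0.8944).
r_{12} = e_1·a_2 = 0.4472.
u_2 = a_2 − 0.4472·e_1 = (-1.2000, 1.0000, -0.6000).
‖u_2‖ = 1.6733, so e_2 = (-0.7171, 0.5976, -0.3586).
Qᵀb = (4.4721, -2.9881).
Back-substitute: x_2 = -2.9881/1.6733 = -1.7857.
x_1 = (4.4721 − 0.4472·(-1.7857))/2.2361 = 2.3571.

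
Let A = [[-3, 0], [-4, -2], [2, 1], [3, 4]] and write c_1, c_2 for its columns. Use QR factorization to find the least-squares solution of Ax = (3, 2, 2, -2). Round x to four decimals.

x = (-0.5701, 0.1210)

q_1 = c_1/‖c_1‖ = (-3, -4, 2, 3)/6.1644 = (-0.4867, -0.6489, 0.3244, 0.4867).
r_{12} = q_1·c_2 = 3.5689.
u_2 = c_2 − 3.5689·q_1 = (1.7368, 0.3158, -0.1579, 2.2632).
‖u_2‖ = 2.8746, so q_2 = (0.6042, 0.1099, -0.0549, 0.7873).
Qᵀb = (-3.0822, 0.3479).
Back-substitute: x_2 = 0.3479/2.8746 = 0.1210.
x_1 = (-3.0822 − 3.5689·0.1210)/6.1644 = -0.5701.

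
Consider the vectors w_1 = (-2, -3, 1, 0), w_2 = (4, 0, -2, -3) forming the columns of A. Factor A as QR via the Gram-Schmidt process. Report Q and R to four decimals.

Q = [[-0.5345, 0.5500], [-0.8018, -0.4583], [0.2673, -0.2750], [0.0000, -0.6417]], R = [[3.7417, -2.6726], [0.0000, 4.6752]]

e_1 = w_1/‖w_1‖ = (-2, -3, 1, 0)/3.7417 = (-0.5345, -0.8018, 0.2673, 0.0000).
r_{12} = e_1·w_2 = -2.6726.
u_2 = w_2 + 2.6726·e_1 = (2.5714, -2.1429, -1.2857, -3.0000).
‖u_2‖ = 4.6752, so e_2 = (0.5500, -0.4583, -0.2750, -0.6417).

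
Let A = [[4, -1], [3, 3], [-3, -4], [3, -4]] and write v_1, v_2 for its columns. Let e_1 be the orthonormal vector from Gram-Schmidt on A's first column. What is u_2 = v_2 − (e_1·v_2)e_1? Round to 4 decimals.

v_1 = (4, 3, -3, 3); ‖v_1‖ = 6.5574, so e_1 = (0.6100, 0.4575, -0.4575, 0.4575).
e_1·v_2 = 0.6100·(-1) + 0.4575·3 + (-0.4575)·(-4) + 0.4575·(-4) = 0.7625.
u_2 = v_2 − 0.7625·e_1 = (-1.4651, 2.6512, -3.6512, -4.3488).

u_2 = (-1.4651, 2.6512, -3.6512, -4.3488)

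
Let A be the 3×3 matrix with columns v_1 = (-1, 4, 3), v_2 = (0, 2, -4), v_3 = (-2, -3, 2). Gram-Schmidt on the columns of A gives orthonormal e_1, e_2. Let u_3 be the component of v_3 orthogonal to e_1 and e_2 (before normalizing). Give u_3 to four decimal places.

u_3 = (-2.2698, -0.4127, -0.2063)

e_1 = v_1/‖v_1‖ = (-1, 4, 3)/5.0990 = (-0.1961, 0.7845, 0.5883).
r_{12} = e_1·v_2 = -0.7845.
u_2 = v_2 + 0.7845·e_1 = (-0.1538, 2.6154, -3.5385).
‖u_2‖ = 4.4028, so e_2 = (-0.0349, 0.5940, -0.8037).
r_{13} = e_1·v_3 = -0.7845; r_{23} = e_2·v_3 = -3.3196.
u_3 = v_3 + 0.7845·e_1 + 3.3196·e_2 = (-2.2698, -0.4127, -0.2063).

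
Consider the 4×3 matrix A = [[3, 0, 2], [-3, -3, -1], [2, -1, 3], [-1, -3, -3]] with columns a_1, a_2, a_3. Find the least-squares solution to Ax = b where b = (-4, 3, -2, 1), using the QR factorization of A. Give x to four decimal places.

x = (-1.1898, 0.0868, 0.0276)

a_1 = (3, -3, 2, -1); ‖a_1‖ = 4.7958, so q_1 = (0.6255, -0.6255, 0.4170, -0.2085).
q_1·a_2 = 0.6255·0 + (-0.6255)·(-3) + 0.4170·(-1) + (-0.2085)·(-3) = 2.0851.
u_2 = a_2 − 2.0851·q_1 = (-1.3043, -1.6957, -1.8696, -2.5652).
‖u_2‖ = 3.8278, so q_2 = (-0.3408, -0.4430, -0.4884, -0.6702).
q_1·a_3 = 0.6255·2 + (-0.6255)·(-1) + 0.4170·3 + (-0.2085)·(-3) = 3.7533; q_2·a_3 = (-0.3408)·2 + (-0.4430)·(-1) + (-0.4884)·3 + (-0.6702)·(-3) = 0.3067.
u_3 = a_3 − 3.7533·q_1 − 0.3067·q_2 = (-0.2433, 1.4837, 1.5846, -2.0119).
‖u_3‖ = 2.9697, so q_3 = (-0.0819, 0.4996, 0.5336, -0.6775).
Qᵀb = (-5.4214, 0.3408, 0.0819).
Back-substitute: x_3 = 0.0819/2.9697 = 0.0276.
x_2 = (0.3408 − 0.3067·0.0276)/3.8278 = 0.0868.
x_1 = (-5.4214 − 2.0851·0.0868 − 3.7533·0.0276)/4.7958 = -1.1898.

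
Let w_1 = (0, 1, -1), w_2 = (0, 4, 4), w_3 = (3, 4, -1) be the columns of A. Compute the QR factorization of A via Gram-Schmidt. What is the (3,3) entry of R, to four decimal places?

e_1 = w_1/‖w_1‖ = (0, 1, -1)/1.4142 = (0.0000, 0.7071, -0.7071).
r_{12} = e_1·w_2 = 0.0000.
u_2 = w_2 + 0.0000·e_1 = (0.0000, 4.0000, 4.0000).
‖u_2‖ = 5.6569, so e_2 = (0.0000, 0.7071, 0.7071).
r_{13} = e_1·w_3 = 3.5355; r_{23} = e_2·w_3 = 2.1213.
u_3 = w_3 − 3.5355·e_1 − 2.1213·e_2 = (3.0000, 0.0000, 0.0000).
r_{33} = ‖u_3‖ = 3.0000.

r_{33} = 3.0000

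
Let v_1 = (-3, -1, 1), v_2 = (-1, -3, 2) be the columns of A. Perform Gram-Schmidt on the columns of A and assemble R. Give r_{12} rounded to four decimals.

r_{12} = 2.4121

q_1 = v_1/‖v_1‖ = (-3, -1, 1)/3.3166 = (-0.9045, -0.3015, 0.3015).
r_{12} = q_1·v_2 = 2.4121.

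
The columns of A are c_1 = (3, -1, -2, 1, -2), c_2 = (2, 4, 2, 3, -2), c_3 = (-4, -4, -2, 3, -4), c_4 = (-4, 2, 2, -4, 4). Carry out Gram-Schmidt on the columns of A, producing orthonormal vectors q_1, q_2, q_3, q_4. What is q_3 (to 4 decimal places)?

q_3 = (-0.6366, -0.2859, -0.0483, 0.4931, -0.5172)

c_1 = (3, -1, -2, 1, -2); ‖c_1‖ = 4.3589, so q_1 = (0.6882, -0.2294, -0.4588, 0.2294, -0.4588).
q_1·c_2 = 0.6882·2 + (-0.2294)·4 + (-0.4588)·2 + 0.2294·3 + (-0.4588)·(-2) = 1.1471.
u_2 = c_2 − 1.1471·q_1 = (1.2105, 4.2632, 2.5263, 2.7368, -1.4737).
‖u_2‖ = 5.9736, so q_2 = (0.2026, 0.7137, 0.4229, 0.4582, -0.2467).
q_1·c_3 = 0.6882·(-4) + (-0.2294)·(-4) + (-0.4588)·(-2) + 0.2294·3 + (-0.4588)·(-4) = 1.6059; q_2·c_3 = 0.2026·(-4) + 0.7137·(-4) + 0.4229·(-2) + 0.4582·3 + (-0.2467)·(-4) = -2.1498.
u_3 = c_3 − 1.6059·q_1 + 2.1498·q_2 = (-4.6696, -2.0973, -0.3540, 3.6165, -3.7935).
‖u_3‖ = 7.3348, so q_3 = (-0.6366, -0.2859, -0.0483, 0.4931, -0.5172).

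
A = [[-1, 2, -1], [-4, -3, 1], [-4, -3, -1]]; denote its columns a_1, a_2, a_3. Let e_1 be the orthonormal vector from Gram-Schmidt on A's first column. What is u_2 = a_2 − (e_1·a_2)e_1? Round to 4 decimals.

a_1 = (-1, -4, -4); ‖a_1‖ = 5.7446, so e_1 = (-0.1741, -0.6963, -0.6963).
e_1·a_2 = (-0.1741)·2 + (-0.6963)·(-3) + (-0.6963)·(-3) = 3.8297.
u_2 = a_2 − 3.8297·e_1 = (2.6667, -0.3333, -0.3333).

u_2 = (2.6667, -0.3333, -0.3333)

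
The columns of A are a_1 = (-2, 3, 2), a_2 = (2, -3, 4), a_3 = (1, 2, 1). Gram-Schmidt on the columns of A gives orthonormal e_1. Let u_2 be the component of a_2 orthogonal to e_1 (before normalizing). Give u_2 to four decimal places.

e_1 = a_1/‖a_1‖ = (-2, 3, 2)/4.1231 = (-0.4851, 0.7276, 0.4851).
r_{12} = e_1·a_2 = -1.2127.
u_2 = a_2 + 1.2127·e_1 = (1.4118, -2.1176, 4.5882).

u_2 = (1.4118, -2.1176, 4.5882)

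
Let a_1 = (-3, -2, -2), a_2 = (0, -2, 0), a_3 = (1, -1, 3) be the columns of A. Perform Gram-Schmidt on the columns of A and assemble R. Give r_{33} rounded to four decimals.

e_1 = a_1/‖a_1‖ = (-3, -2, -2)/4.1231 = (-0.7276, -0.4851, -0.4851).
r_{12} = e_1·a_2 = 0.9701.
u_2 = a_2 − 0.9701·e_1 = (0.7059, -1.5294, 0.4706).
‖u_2‖ = 1.7489, so e_2 = (0.4036, -0.8745, 0.2691).
r_{13} = e_1·a_3 = -1.6977; r_{23} = e_2·a_3 = 2.0853.
u_3 = a_3 + 1.6977·e_1 − 2.0853·e_2 = (-1.0769, 0.0000, 1.6154).
r_{33} = ‖u_3‖ = 1.9415.

r_{33} = 1.9415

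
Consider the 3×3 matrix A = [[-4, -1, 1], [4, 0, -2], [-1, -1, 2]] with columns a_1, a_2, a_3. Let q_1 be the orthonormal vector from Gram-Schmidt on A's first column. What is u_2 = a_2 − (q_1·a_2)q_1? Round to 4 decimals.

a_1 = (-4, 4, -1); ‖a_1‖ = 5.7446, so q_1 = (-0.6963, 0.6963, -0.1741).
q_1·a_2 = (-0.6963)·(-1) + 0.6963·0 + (-0.1741)·(-1) = 0.8704.
u_2 = a_2 − 0.8704·q_1 = (-0.3939, -0.6061, -0.8485).

u_2 = (-0.3939, -0.6061, -0.8485)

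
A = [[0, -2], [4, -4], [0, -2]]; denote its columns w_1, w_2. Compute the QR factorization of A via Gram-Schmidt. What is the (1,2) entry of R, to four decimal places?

q_1 = w_1/‖w_1‖ = (0, 4, 0)/4.0000 = (0.0000, 1.0000, 0.0000).
r_{12} = q_1·w_2 = -4.0000.

r_{12} = -4.0000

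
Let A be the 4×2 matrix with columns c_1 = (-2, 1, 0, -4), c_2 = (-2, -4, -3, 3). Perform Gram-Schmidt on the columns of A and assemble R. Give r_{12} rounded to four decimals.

c_1 = (-2, 1, 0, -4); ‖c_1‖ = 4.5826, so e_1 = (-0.4364, 0.2182, 0.0000, -0.8729).
r_{12} = e_1·c_2 = -2.6186.

r_{12} = -2.6186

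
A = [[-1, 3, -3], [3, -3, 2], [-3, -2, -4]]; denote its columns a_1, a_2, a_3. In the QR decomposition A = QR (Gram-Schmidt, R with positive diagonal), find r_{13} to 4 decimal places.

a_1 = (-1, 3, -3); ‖a_1‖ = 4.3589, so e_1 = (-0.2294, 0.6882, -0.6882).
r_{13} = e_1·a_3 = 4.8177.

r_{13} = 4.8177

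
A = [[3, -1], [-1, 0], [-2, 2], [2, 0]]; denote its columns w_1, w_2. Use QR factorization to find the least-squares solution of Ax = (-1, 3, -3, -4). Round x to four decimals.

e_1 = w_1/‖w_1‖ = (3, -1, -2, 2)/4.2426 = (0.7071, -0.2357, -0.4714, 0.4714).
r_{12} = e_1·w_2 = -1.6499.
u_2 = w_2 + 1.6499·e_1 = (0.1667, -0.3889, 1.2222, 0.7778).
‖u_2‖ = 1.5092, so e_2 = (0.1104, -0.2577, 0.8098, 0.5153).
Qᵀb = (-1.8856, -5.3743).
Back-substitute: x_2 = -5.3743/1.5092 = -3.5610.
x_1 = (-1.8856 + 1.6499·(-3.5610))/4.2426 = -1.8293.

x = (-1.8293, -3.5610)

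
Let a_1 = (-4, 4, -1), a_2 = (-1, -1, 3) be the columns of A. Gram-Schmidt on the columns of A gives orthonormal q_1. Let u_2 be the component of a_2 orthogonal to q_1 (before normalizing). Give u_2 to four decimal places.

u_2 = (-1.3636, -0.6364, 2.9091)

q_1 = a_1/‖a_1‖ = (-4, 4, -1)/5.7446 = (-0.6963, 0.6963, -0.1741).
r_{12} = q_1·a_2 = -0.5222.
u_2 = a_2 + 0.5222·q_1 = (-1.3636, -0.6364, 2.9091).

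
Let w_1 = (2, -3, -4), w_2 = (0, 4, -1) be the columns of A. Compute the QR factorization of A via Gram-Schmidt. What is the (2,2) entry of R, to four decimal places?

r_{22} = 3.8462

w_1 = (2, -3, -4); ‖w_1‖ = 5.3852, so e_1 = (0.3714, -0.5571, -0.7428).
e_1·w_2 = 0.3714·0 + (-0.5571)·4 + (-0.7428)·(-1) = -1.4856.
u_2 = w_2 + 1.4856·e_1 = (0.5517, 3.1724, -2.1034).
r_{22} = ‖u_2‖ = 3.8462.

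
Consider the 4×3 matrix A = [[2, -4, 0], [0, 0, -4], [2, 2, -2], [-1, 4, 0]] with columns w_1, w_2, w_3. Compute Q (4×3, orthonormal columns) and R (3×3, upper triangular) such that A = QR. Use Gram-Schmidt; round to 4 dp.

Q = [[0.6667, -0.4134, 0.0763], [0.0000, 0.0000, -0.9924], [0.6667, 0.7029, -0.0305], [-0.3333, 0.5788, 0.0916]], R = [[3.0000, -2.6667, -1.3333], [0.0000, 5.3748, -1.4057], [0.0000, 0.0000, 4.0307]]

w_1 = (2, 0, 2, -1); ‖w_1‖ = 3.0000, so q_1 = (0.6667, 0.0000, 0.6667, -0.3333).
q_1·w_2 = 0.6667·(-4) + 0.0000·0 + 0.6667·2 + (-0.3333)·4 = -2.6667.
u_2 = w_2 + 2.6667·q_1 = (-2.2222, 0.0000, 3.7778, 3.1111).
‖u_2‖ = 5.3748, so q_2 = (-0.4134, 0.0000, 0.7029, 0.5788).
q_1·w_3 = 0.6667·0 + 0.0000·(-4) + 0.6667·(-2) + (-0.3333)·0 = -1.3333; q_2·w_3 = (-0.4134)·0 + 0.0000·(-4) + 0.7029·(-2) + 0.5788·0 = -1.4057.
u_3 = w_3 + 1.3333·q_1 + 1.4057·q_2 = (0.3077, -4.0000, -0.1231, 0.3692).
‖u_3‖ = 4.0307, so q_3 = (0.0763, -0.9924, -0.0305, 0.0916).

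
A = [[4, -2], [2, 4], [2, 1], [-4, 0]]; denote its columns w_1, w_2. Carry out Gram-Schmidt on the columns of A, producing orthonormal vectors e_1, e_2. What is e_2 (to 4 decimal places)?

e_2 = (-0.4812, 0.8531, 0.1969, 0.0437)

w_1 = (4, 2, 2, -4); ‖w_1‖ = 6.3246, so e_1 = (0.6325, 0.3162, 0.3162, -0.6325).
e_1·w_2 = 0.6325·(-2) + 0.3162·4 + 0.3162·1 + (-0.6325)·0 = 0.3162.
u_2 = w_2 − 0.3162·e_1 = (-2.2000, 3.9000, 0.9000, 0.2000).
‖u_2‖ = 4.5717, so e_2 = (-0.4812, 0.8531, 0.1969, 0.0437).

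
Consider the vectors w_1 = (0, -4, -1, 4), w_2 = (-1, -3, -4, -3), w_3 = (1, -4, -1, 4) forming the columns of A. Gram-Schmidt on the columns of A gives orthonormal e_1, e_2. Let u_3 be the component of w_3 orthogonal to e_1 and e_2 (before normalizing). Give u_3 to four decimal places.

w_1 = (0, -4, -1, 4); ‖w_1‖ = 5.7446, so e_1 = (0.0000, -0.6963, -0.1741, 0.6963).
e_1·w_2 = 0.0000·(-1) + (-0.6963)·(-3) + (-0.1741)·(-4) + 0.6963·(-3) = 0.6963.
u_2 = w_2 − 0.6963·e_1 = (-1.0000, -2.5152, -3.8788, -3.4848).
‖u_2‖ = 5.8750, so e_2 = (-0.1702, -0.4281, -0.6602, -0.5932).
e_1·w_3 = 0.0000·1 + (-0.6963)·(-4) + (-0.1741)·(-1) + 0.6963·4 = 5.7446; e_2·w_3 = (-0.1702)·1 + (-0.4281)·(-4) + (-0.6602)·(-1) + (-0.5932)·4 = -0.1702.
u_3 = w_3 − 5.7446·e_1 + 0.1702·e_2 = (0.9710, -0.0729, -0.1124, -0.1010).

u_3 = (0.9710, -0.0729, -0.1124, -0.1010)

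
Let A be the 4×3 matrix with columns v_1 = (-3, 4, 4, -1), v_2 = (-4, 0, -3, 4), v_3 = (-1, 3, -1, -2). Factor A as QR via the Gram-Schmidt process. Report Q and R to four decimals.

Q = [[-0.4629, -0.6724, -0.0140], [0.6172, 0.0598, 0.5312], [0.6172, -0.4109, -0.6710], [-0.1543, 0.6127, -0.5172]], R = [[6.4807, -0.6172, 2.0059], [0.0000, 6.3733, 0.0374], [0.0000, 0.0000, 3.3128]]

v_1 = (-3, 4, 4, -1); ‖v_1‖ = 6.4807, so e_1 = (-0.4629, 0.6172, 0.6172, -0.1543).
e_1·v_2 = (-0.4629)·(-4) + 0.6172·0 + 0.6172·(-3) + (-0.1543)·4 = -0.6172.
u_2 = v_2 + 0.6172·e_1 = (-4.2857, 0.3810, -2.6190, 3.9048).
‖u_2‖ = 6.3733, so e_2 = (-0.6724, 0.0598, -0.4109, 0.6127).
e_1·v_3 = (-0.4629)·(-1) + 0.6172·3 + 0.6172·(-1) + (-0.1543)·(-2) = 2.0059; e_2·v_3 = (-0.6724)·(-1) + 0.0598·3 + (-0.4109)·(-1) + 0.6127·(-2) = 0.0374.
u_3 = v_3 − 2.0059·e_1 − 0.0374·e_2 = (-0.0463, 1.7597, -2.2227, -1.7134).
‖u_3‖ = 3.3128, so e_3 = (-0.0140, 0.5312, -0.6710, -0.5172).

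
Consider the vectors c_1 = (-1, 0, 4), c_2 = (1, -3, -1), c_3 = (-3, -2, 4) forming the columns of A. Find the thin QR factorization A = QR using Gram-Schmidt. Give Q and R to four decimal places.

c_1 = (-1, 0, 4); ‖c_1‖ = 4.1231, so q_1 = (-0.2425, 0.0000, 0.9701).
q_1·c_2 = (-0.2425)·1 + 0.0000·(-3) + 0.9701·(-1) = -1.2127.
u_2 = c_2 + 1.2127·q_1 = (0.7059, -3.0000, 0.1765).
‖u_2‖ = 3.0870, so q_2 = (0.2287, -0.9718, 0.0572).
q_1·c_3 = (-0.2425)·(-3) + 0.0000·(-2) + 0.9701·4 = 4.6082; q_2·c_3 = 0.2287·(-3) + (-0.9718)·(-2) + 0.0572·4 = 1.4863.
u_3 = c_3 − 4.6082·q_1 − 1.4863·q_2 = (-2.2222, -0.5556, -0.5556).
‖u_3‖ = 2.3570, so q_3 = (-0.9428, -0.2357, -0.2357).

Q = [[-0.2425, 0.2287, -0.9428], [0.0000, -0.9718, -0.2357], [0.9701, 0.0572, -0.2357]], R = [[4.1231, -1.2127, 4.6082], [0.0000, 3.0870, 1.4863], [0.0000, 0.0000, 2.3570]]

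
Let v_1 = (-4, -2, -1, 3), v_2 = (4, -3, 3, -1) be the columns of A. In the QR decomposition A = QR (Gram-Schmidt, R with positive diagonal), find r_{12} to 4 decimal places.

r_{12} = -2.9212

e_1 = v_1/‖v_1‖ = (-4, -2, -1, 3)/5.4772 = (-0.7303, -0.3651, -0.1826, 0.5477).
r_{12} = e_1·v_2 = -2.9212.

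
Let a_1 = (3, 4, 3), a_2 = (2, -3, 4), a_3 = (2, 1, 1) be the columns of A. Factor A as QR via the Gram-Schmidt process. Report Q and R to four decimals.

Q = [[0.5145, 0.2782, 0.8111], [0.6860, -0.7011, -0.1947], [0.5145, 0.6566, -0.5516]], R = [[5.8310, 1.0290, 2.2295], [0.0000, 5.2859, 0.5119], [0.0000, 0.0000, 0.8760]]

a_1 = (3, 4, 3); ‖a_1‖ = 5.8310, so e_1 = (0.5145, 0.6860, 0.5145).
e_1·a_2 = 0.5145·2 + 0.6860·(-3) + 0.5145·4 = 1.0290.
u_2 = a_2 − 1.0290·e_1 = (1.4706, -3.7059, 3.4706).
‖u_2‖ = 5.2859, so e_2 = (0.2782, -0.7011, 0.6566).
e_1·a_3 = 0.5145·2 + 0.6860·1 + 0.5145·1 = 2.2295; e_2·a_3 = 0.2782·2 + (-0.7011)·1 + 0.6566·1 = 0.5119.
u_3 = a_3 − 2.2295·e_1 − 0.5119·e_2 = (0.7105, -0.1705, -0.4832).
‖u_3‖ = 0.8760, so e_3 = (0.8111, -0.1947, -0.5516).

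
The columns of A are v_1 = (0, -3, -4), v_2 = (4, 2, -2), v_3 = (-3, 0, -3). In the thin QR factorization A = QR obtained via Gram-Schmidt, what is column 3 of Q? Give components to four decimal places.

q_1 = v_1/‖v_1‖ = (0, -3, -4)/5.0000 = (0.0000, -0.6000, -0.8000).
r_{12} = q_1·v_2 = 0.4000.
u_2 = v_2 − 0.4000·q_1 = (4.0000, 2.2400, -1.6800).
‖u_2‖ = 4.8826, so q_2 = (0.8192, 0.4588, -0.3441).
r_{13} = q_1·v_3 = 2.4000; r_{23} = q_2·v_3 = -1.4255.
u_3 = v_3 − 2.4000·q_1 + 1.4255·q_2 = (-1.8322, 2.0940, -1.5705).
‖u_3‖ = 3.1950, so q_3 = (-0.5735, 0.6554, -0.4915).

q_3 = (-0.5735, 0.6554, -0.4915)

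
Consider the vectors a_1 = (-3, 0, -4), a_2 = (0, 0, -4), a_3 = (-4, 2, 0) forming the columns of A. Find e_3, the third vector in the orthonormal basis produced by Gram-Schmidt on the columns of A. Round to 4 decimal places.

e_3 = (0.0000, 1.0000, 0.0000)

e_1 = a_1/‖a_1‖ = (-3, 0, -4)/5.0000 = (-0.6000, 0.0000, -0.8000).
r_{12} = e_1·a_2 = 3.2000.
u_2 = a_2 − 3.2000·e_1 = (1.9200, 0.0000, -1.4400).
‖u_2‖ = 2.4000, so e_2 = (0.8000, 0.0000, -0.6000).
r_{13} = e_1·a_3 = 2.4000; r_{23} = e_2·a_3 = -3.2000.
u_3 = a_3 − 2.4000·e_1 + 3.2000·e_2 = (0.0000, 2.0000, 0.0000).
‖u_3‖ = 2.0000, so e_3 = (0.0000, 1.0000, 0.0000).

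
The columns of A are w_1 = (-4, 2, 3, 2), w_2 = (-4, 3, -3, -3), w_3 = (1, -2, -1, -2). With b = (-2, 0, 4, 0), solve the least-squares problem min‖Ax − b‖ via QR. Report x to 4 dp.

x = (1.1832, -0.2589, 1.1490)

w_1 = (-4, 2, 3, 2); ‖w_1‖ = 5.7446, so q_1 = (-0.6963, 0.3482, 0.5222, 0.3482).
q_1·w_2 = (-0.6963)·(-4) + 0.3482·3 + 0.5222·(-3) + 0.3482·(-3) = 1.2185.
u_2 = w_2 − 1.2185·q_1 = (-3.1515, 2.5758, -3.6364, -3.4242).
‖u_2‖ = 6.4432, so q_2 = (-0.4891, 0.3998, -0.5644, -0.5314).
q_1·w_3 = (-0.6963)·1 + 0.3482·(-2) + 0.5222·(-1) + 0.3482·(-2) = -2.6112; q_2·w_3 = (-0.4891)·1 + 0.3998·(-2) + (-0.5644)·(-1) + (-0.5314)·(-2) = 0.3386.
u_3 = w_3 + 2.6112·q_1 − 0.3386·q_2 = (-0.6526, -1.2263, 0.5547, -0.9109).
‖u_3‖ = 1.7513, so q_3 = (-0.3726, -0.7002, 0.3168, -0.5201).
Qᵀb = (3.4816, -1.2792, 2.0122).
Back-substitute: x_3 = 2.0122/1.7513 = 1.1490.
x_2 = (-1.2792 − 0.3386·1.1490)/6.4432 = -0.2589.
x_1 = (3.4816 − 1.2185·(-0.2589) + 2.6112·1.1490)/5.7446 = 1.1832.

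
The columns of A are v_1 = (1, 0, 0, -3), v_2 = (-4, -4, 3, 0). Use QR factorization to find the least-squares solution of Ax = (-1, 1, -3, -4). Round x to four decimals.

x = (1.0533, -0.1168)

v_1 = (1, 0, 0, -3); ‖v_1‖ = 3.1623, so q_1 = (0.3162, 0.0000, 0.0000, -0.9487).
q_1·v_2 = 0.3162·(-4) + 0.0000·(-4) + 0.0000·3 + (-0.9487)·0 = -1.2649.
u_2 = v_2 + 1.2649·q_1 = (-3.6000, -4.0000, 3.0000, -1.2000).
‖u_2‖ = 6.2769, so q_2 = (-0.5735, -0.6373, 0.4779, -0.1912).
Qᵀb = (3.4785, -0.7328).
Back-substitute: x_2 = -0.7328/6.2769 = -0.1168.
x_1 = (3.4785 + 1.2649·(-0.1168))/3.1623 = 1.0533.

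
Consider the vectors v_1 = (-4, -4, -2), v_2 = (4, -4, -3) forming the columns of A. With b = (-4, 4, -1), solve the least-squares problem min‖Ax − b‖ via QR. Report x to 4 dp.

v_1 = (-4, -4, -2); ‖v_1‖ = 6.0000, so e_1 = (-0.6667, -0.6667, -0.3333).
e_1·v_2 = (-0.6667)·4 + (-0.6667)·(-4) + (-0.3333)·(-3) = 1.0000.
u_2 = v_2 − 1.0000·e_1 = (4.6667, -3.3333, -2.6667).
‖u_2‖ = 6.3246, so e_2 = (0.7379, -0.5270, -0.4216).
Qᵀb = (0.3333, -4.6380).
Back-substitute: x_2 = -4.6380/6.3246 = -0.7333.
x_1 = (0.3333 − 1.0000·(-0.7333))/6.0000 = 0.1778.

x = (0.1778, -0.7333)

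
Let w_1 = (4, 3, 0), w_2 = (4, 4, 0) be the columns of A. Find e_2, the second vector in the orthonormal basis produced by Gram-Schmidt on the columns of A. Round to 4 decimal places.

e_2 = (-0.6000, 0.8000, 0.0000)

w_1 = (4, 3, 0); ‖w_1‖ = 5.0000, so e_1 = (0.8000, 0.6000, 0.0000).
e_1·w_2 = 0.8000·4 + 0.6000·4 + 0.0000·0 = 5.6000.
u_2 = w_2 − 5.6000·e_1 = (-0.4800, 0.6400, 0.0000).
‖u_2‖ = 0.8000, so e_2 = (-0.6000, 0.8000, 0.0000).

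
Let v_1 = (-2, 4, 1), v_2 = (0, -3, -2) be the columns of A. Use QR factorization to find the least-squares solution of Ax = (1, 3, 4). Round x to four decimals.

x = (-0.7273, -2.0909)

q_1 = v_1/‖v_1‖ = (-2, 4, 1)/4.5826 = (-0.4364, 0.8729, 0.2182).
r_{12} = q_1·v_2 = -3.0551.
u_2 = v_2 + 3.0551·q_1 = (-1.3333, -0.3333, -1.3333).
‖u_2‖ = 1.9149, so q_2 = (-0.6963, -0.1741, -0.6963).
Qᵀb = (3.0551, -4.0038).
Back-substitute: x_2 = -4.0038/1.9149 = -2.0909.
x_1 = (3.0551 + 3.0551·(-2.0909))/4.5826 = -0.7273.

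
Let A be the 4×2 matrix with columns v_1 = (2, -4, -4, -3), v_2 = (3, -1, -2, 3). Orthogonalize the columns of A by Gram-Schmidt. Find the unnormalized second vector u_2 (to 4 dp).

v_1 = (2, -4, -4, -3); ‖v_1‖ = 6.7082, so e_1 = (0.2981, -0.5963, -0.5963, -0.4472).
e_1·v_2 = 0.2981·3 + (-0.5963)·(-1) + (-0.5963)·(-2) + (-0.4472)·3 = 1.3416.
u_2 = v_2 − 1.3416·e_1 = (2.6000, -0.2000, -1.2000, 3.6000).

u_2 = (2.6000, -0.2000, -1.2000, 3.6000)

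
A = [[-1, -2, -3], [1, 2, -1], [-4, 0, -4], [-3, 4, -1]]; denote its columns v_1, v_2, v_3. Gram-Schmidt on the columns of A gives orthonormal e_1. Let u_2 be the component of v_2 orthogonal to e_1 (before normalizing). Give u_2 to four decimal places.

u_2 = (-2.2963, 2.2963, -1.1852, 3.1111)

v_1 = (-1, 1, -4, -3); ‖v_1‖ = 5.1962, so e_1 = (-0.1925, 0.1925, -0.7698, -0.5774).
e_1·v_2 = (-0.1925)·(-2) + 0.1925·2 + (-0.7698)·0 + (-0.5774)·4 = -1.5396.
u_2 = v_2 + 1.5396·e_1 = (-2.2963, 2.2963, -1.1852, 3.1111).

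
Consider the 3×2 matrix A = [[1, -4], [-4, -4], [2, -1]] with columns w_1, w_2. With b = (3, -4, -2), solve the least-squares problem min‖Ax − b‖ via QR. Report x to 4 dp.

w_1 = (1, -4, 2); ‖w_1‖ = 4.5826, so e_1 = (0.2182, -0.8729, 0.4364).
e_1·w_2 = 0.2182·(-4) + (-0.8729)·(-4) + 0.4364·(-1) = 2.1822.
u_2 = w_2 − 2.1822·e_1 = (-4.4762, -2.0952, -1.9524).
‖u_2‖ = 5.3140, so e_2 = (-0.8423, -0.3943, -0.3674).
Qᵀb = (3.2733, -0.2151).
Back-substitute: x_2 = -0.2151/5.3140 = -0.0405.
x_1 = (3.2733 − 2.1822·(-0.0405))/4.5826 = 0.7336.

x = (0.7336, -0.0405)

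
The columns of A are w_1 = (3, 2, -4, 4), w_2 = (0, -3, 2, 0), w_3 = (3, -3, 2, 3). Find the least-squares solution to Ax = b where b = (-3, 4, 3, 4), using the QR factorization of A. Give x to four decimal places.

x = (-1.2837, -3.5083, 1.6643)

w_1 = (3, 2, -4, 4); ‖w_1‖ = 6.7082, so q_1 = (0.4472, 0.2981, -0.5963, 0.5963).
q_1·w_2 = 0.4472·0 + 0.2981·(-3) + (-0.5963)·2 + 0.5963·0 = -2.0870.
u_2 = w_2 + 2.0870·q_1 = (0.9333, -2.3778, 0.7556, 1.2444).
‖u_2‖ = 2.9401, so q_2 = (0.3174, -0.8087, 0.2570, 0.4233).
q_1·w_3 = 0.4472·3 + 0.2981·(-3) + (-0.5963)·2 + 0.5963·3 = 1.0435; q_2·w_3 = 0.3174·3 + (-0.8087)·(-3) + 0.2570·2 + 0.4233·3 = 5.1623.
u_3 = w_3 − 1.0435·q_1 − 5.1623·q_2 = (0.8946, 0.8638, 1.2956, 0.1928).
‖u_3‖ = 1.8062, so q_3 = (0.4953, 0.4782, 0.7173, 0.1067).
Qᵀb = (0.4472, -1.7233, 3.0060).
Back-substitute: x_3 = 3.0060/1.8062 = 1.6643.
x_2 = (-1.7233 − 5.1623·1.6643)/2.9401 = -3.5083.
x_1 = (0.4472 + 2.0870·(-3.5083) − 1.0435·1.6643)/6.7082 = -1.2837.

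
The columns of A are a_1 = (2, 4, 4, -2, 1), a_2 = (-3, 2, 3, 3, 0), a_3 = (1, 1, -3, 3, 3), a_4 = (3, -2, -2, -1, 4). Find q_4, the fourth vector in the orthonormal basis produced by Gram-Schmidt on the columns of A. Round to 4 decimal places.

q_4 = (-0.0441, -0.5933, 0.4129, -0.0615, 0.6868)

a_1 = (2, 4, 4, -2, 1); ‖a_1‖ = 6.4031, so q_1 = (0.3123, 0.6247, 0.6247, -0.3123, 0.1562).
q_1·a_2 = 0.3123·(-3) + 0.6247·2 + 0.6247·3 + (-0.3123)·3 + 0.1562·0 = 1.2494.
u_2 = a_2 − 1.2494·q_1 = (-3.3902, 1.2195, 2.2195, 3.3902, -0.1951).
‖u_2‖ = 5.4258, so q_2 = (-0.6248, 0.2248, 0.4091, 0.6248, -0.0360).
q_1·a_3 = 0.3123·1 + 0.6247·1 + 0.6247·(-3) + (-0.3123)·3 + 0.1562·3 = -1.4056; q_2·a_3 = (-0.6248)·1 + 0.2248·1 + 0.4091·(-3) + 0.6248·3 + (-0.0360)·3 = 0.1394.
u_3 = a_3 + 1.4056·q_1 − 0.1394·q_2 = (1.5261, 1.8467, -2.1790, 2.4739, 3.2245).
‖u_3‖ = 5.1966, so q_3 = (0.2937, 0.3554, -0.4193, 0.4761, 0.6205).
q_1·a_4 = 0.3123·3 + 0.6247·(-2) + 0.6247·(-2) + (-0.3123)·(-1) + 0.1562·4 = -0.6247; q_2·a_4 = (-0.6248)·3 + 0.2248·(-2) + 0.4091·(-2) + 0.6248·(-1) + (-0.0360)·4 = -3.9109; q_3·a_4 = 0.2937·3 + 0.3554·(-2) + (-0.4193)·(-2) + 0.4761·(-1) + 0.6205·4 = 3.0148.
u_4 = a_4 + 0.6247·q_1 + 3.9109·q_2 − 3.0148·q_3 = (-0.1339, -1.8021, 1.2542, -0.1867, 2.0862).
‖u_4‖ = 3.0374, so q_4 = (-0.0441, -0.5933, 0.4129, -0.0615, 0.6868).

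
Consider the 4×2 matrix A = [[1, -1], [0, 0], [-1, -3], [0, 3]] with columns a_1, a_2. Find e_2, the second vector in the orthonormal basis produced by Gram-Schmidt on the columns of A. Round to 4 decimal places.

e_2 = (-0.4851, 0.0000, -0.4851, 0.7276)

e_1 = a_1/‖a_1‖ = (1, 0, -1, 0)/1.4142 = (0.7071, 0.0000, -0.7071, 0.0000).
r_{12} = e_1·a_2 = 1.4142.
u_2 = a_2 − 1.4142·e_1 = (-2.0000, 0.0000, -2.0000, 3.0000).
‖u_2‖ = 4.1231, so e_2 = (-0.4851, 0.0000, -0.4851, 0.7276).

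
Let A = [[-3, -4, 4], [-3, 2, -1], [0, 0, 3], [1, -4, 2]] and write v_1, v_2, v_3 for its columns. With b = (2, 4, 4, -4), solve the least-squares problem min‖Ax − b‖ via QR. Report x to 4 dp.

v_1 = (-3, -3, 0, 1); ‖v_1‖ = 4.3589, so q_1 = (-0.6882, -0.6882, 0.0000, 0.2294).
q_1·v_2 = (-0.6882)·(-4) + (-0.6882)·2 + 0.0000·0 + 0.2294·(-4) = 0.4588.
u_2 = v_2 − 0.4588·q_1 = (-3.6842, 2.3158, 0.0000, -4.1053).
‖u_2‖ = 5.9824, so q_2 = (-0.6158, 0.3871, 0.0000, -0.6862).
q_1·v_3 = (-0.6882)·4 + (-0.6882)·(-1) + 0.0000·3 + 0.2294·2 = -1.6059; q_2·v_3 = (-0.6158)·4 + 0.3871·(-1) + 0.0000·3 + (-0.6862)·2 = -4.2229.
u_3 = v_3 + 1.6059·q_1 + 4.2229·q_2 = (0.2941, -0.4706, 3.0000, -0.5294).
‖u_3‖ = 3.0965, so q_3 = (0.0950, -0.1520, 0.9688, -0.1710).
Qᵀb = (-5.0471, 3.0616, 4.1413).
Back-substitute: x_3 = 4.1413/3.0965 = 1.3374.
x_2 = (3.0616 + 4.2229·1.3374)/5.9824 = 1.4558.
x_1 = (-5.0471 − 0.4588·1.4558 + 1.6059·1.3374)/4.3589 = -0.8184.

x = (-0.8184, 1.4558, 1.3374)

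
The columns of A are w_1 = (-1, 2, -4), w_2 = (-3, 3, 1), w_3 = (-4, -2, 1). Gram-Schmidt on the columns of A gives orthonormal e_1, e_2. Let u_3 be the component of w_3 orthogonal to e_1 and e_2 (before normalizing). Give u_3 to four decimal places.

u_3 = (-2.9572, -2.7460, -0.6337)

w_1 = (-1, 2, -4); ‖w_1‖ = 4.5826, so e_1 = (-0.2182, 0.4364, -0.8729).
e_1·w_2 = (-0.2182)·(-3) + 0.4364·3 + (-0.8729)·1 = 1.0911.
u_2 = w_2 − 1.0911·e_1 = (-2.7619, 2.5238, 1.9524).
‖u_2‖ = 4.2201, so e_2 = (-0.6545, 0.5980, 0.4626).
e_1·w_3 = (-0.2182)·(-4) + 0.4364·(-2) + (-0.8729)·1 = -0.8729; e_2·w_3 = (-0.6545)·(-4) + 0.5980·(-2) + 0.4626·1 = 1.8844.
u_3 = w_3 + 0.8729·e_1 − 1.8844·e_2 = (-2.9572, -2.7460, -0.6337).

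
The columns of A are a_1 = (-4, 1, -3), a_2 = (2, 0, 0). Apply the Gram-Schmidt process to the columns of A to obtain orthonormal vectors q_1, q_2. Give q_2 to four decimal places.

q_2 = (0.6202, 0.2481, -0.7442)

q_1 = a_1/‖a_1‖ = (-4, 1, -3)/5.0990 = (-0.7845, 0.1961, -0.5883).
r_{12} = q_1·a_2 = -1.5689.
u_2 = a_2 + 1.5689·q_1 = (0.7692, 0.3077, -0.9231).
‖u_2‖ = 1.2403, so q_2 = (0.6202, 0.2481, -0.7442).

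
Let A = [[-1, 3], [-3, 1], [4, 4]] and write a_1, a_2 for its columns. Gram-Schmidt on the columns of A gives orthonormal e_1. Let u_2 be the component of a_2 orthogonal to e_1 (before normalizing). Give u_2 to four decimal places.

e_1 = a_1/‖a_1‖ = (-1, -3, 4)/5.0990 = (-0.1961, -0.5883, 0.7845).
r_{12} = e_1·a_2 = 1.9612.
u_2 = a_2 − 1.9612·e_1 = (3.3846, 2.1538, 2.4615).

u_2 = (3.3846, 2.1538, 2.4615)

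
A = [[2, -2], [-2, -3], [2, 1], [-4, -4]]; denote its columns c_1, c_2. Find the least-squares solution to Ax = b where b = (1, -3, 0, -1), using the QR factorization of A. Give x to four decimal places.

x = (0.3182, 0.1545)

c_1 = (2, -2, 2, -4); ‖c_1‖ = 5.2915, so e_1 = (0.3780, -0.3780, 0.3780, -0.7559).
e_1·c_2 = 0.3780·(-2) + (-0.3780)·(-3) + 0.3780·1 + (-0.7559)·(-4) = 3.7796.
u_2 = c_2 − 3.7796·e_1 = (-3.4286, -1.5714, -0.4286, -1.1429).
‖u_2‖ = 3.9641, so e_2 = (-0.8649, -0.3964, -0.1081, -0.2883).
Qᵀb = (2.2678, 0.6126).
Back-substitute: x_2 = 0.6126/3.9641 = 0.1545.
x_1 = (2.2678 − 3.7796·0.1545)/5.2915 = 0.3182.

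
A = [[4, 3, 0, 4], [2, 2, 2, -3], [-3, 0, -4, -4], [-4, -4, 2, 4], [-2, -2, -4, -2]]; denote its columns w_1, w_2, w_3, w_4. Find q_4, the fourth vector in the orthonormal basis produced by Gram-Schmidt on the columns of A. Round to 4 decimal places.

q_4 = (0.6663, -0.5235, 0.2221, 0.3839, -0.2919)

q_1 = w_1/‖w_1‖ = (4, 2, -3, -4, -2)/7.0000 = (0.5714, 0.2857, -0.4286, -0.5714, -0.2857).
r_{12} = q_1·w_2 = 5.1429.
u_2 = w_2 − 5.1429·q_1 = (0.0612, 0.5306, 2.2041, -1.0612, -0.5306).
‖u_2‖ = 2.5595, so q_2 = (0.0239, 0.2073, 0.8611, -0.4146, -0.2073).
r_{13} = q_1·w_3 = 2.2857; r_{23} = q_2·w_3 = -3.0299.
u_3 = w_3 − 2.2857·q_1 + 3.0299·q_2 = (-1.2336, 1.9751, -0.4112, 2.0498, -3.9751).
‖u_3‖ = 5.0592, so q_3 = (-0.2438, 0.3904, -0.0813, 0.4052, -0.7857).
r_{14} = q_1·w_4 = 1.4286; r_{24} = q_2·w_4 = -5.2147; r_{34} = q_3·w_4 = 1.3707.
u_4 = w_4 − 1.4286·q_1 + 5.2147·q_2 − 1.3707·q_3 = (3.6426, -2.8622, 1.2142, 2.0988, -1.5959).
‖u_4‖ = 5.4669, so q_4 = (0.6663, -0.5235, 0.2221, 0.3839, -0.2919).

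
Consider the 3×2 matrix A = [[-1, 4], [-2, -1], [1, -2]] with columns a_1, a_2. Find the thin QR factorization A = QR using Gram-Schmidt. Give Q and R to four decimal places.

Q = [[-0.4082, 0.7785], [-0.8165, -0.5449], [0.4082, -0.3114]], R = [[2.4495, -1.6330], [0.0000, 4.2817]]

a_1 = (-1, -2, 1); ‖a_1‖ = 2.4495, so e_1 = (-0.4082, -0.8165, 0.4082).
e_1·a_2 = (-0.4082)·4 + (-0.8165)·(-1) + 0.4082·(-2) = -1.6330.
u_2 = a_2 + 1.6330·e_1 = (3.3333, -2.3333, -1.3333).
‖u_2‖ = 4.2817, so e_2 = (0.7785, -0.5449, -0.3114).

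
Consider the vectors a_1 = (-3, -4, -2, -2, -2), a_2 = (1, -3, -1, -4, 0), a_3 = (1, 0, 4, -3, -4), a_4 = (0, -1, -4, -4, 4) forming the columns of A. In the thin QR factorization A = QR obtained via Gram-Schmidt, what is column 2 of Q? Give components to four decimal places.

q_2 = (0.6118, -0.2278, 0.0065, -0.7159, 0.2473)

q_1 = a_1/‖a_1‖ = (-3, -4, -2, -2, -2)/6.0828 = (-0.4932, -0.6576, -0.3288, -0.3288, -0.3288).
r_{12} = q_1·a_2 = 3.1236.
u_2 = a_2 − 3.1236·q_1 = (2.5405, -0.9459, 0.0270, -2.9730, 1.0270).
‖u_2‖ = 4.1525, so q_2 = (0.6118, -0.2278, 0.0065, -0.7159, 0.2473).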